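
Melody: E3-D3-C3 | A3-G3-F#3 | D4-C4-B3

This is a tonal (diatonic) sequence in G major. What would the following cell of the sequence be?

G4 F#4 E4

Taking 3-note groups, the heads are E3, A3, D4: the pattern moves up a 4th.
Statement 4 starts on G4 and keeps the same diatonic contour: G4 F#4 E4.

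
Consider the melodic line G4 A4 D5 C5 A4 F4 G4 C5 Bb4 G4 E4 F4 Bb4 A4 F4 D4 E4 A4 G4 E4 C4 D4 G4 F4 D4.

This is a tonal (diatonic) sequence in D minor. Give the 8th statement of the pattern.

Taking 5-note groups, the heads are G4, F4, E4, D4, C4: the pattern moves down a 2nd.
Carrying on: Bb3 → A3 → G3.
So cell 8 is G3 A3 D4 C4 A3.

G3 A3 D4 C4 A3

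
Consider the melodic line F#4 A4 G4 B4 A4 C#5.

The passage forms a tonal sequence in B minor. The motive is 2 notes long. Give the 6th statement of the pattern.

Unit = 2 notes; the statements start on F#4, G4, A4, moving up a 2nd each time.
Extending up a 2nd: B4 → C#5 → D5.
So cell 6 is D5 F#5.

D5 F#5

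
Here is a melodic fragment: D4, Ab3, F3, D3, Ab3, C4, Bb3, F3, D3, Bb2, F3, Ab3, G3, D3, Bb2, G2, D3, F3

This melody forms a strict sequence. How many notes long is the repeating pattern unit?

6

There are 18 notes; a 6-note unit gives 3 cells:
D4 Ab3 F3 D3 Ab3 C4 | Bb3 F3 D3 Bb2 F3 Ab3 | G3 D3 Bb2 G2 D3 F3
That's a consistent down a 3rd shift per cell, and no other grouping gives one.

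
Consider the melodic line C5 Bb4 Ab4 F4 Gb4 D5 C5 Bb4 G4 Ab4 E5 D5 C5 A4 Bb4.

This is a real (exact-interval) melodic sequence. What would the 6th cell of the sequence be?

A#5 G#5 F#5 D#5 E5

The 5-note cells begin on C5, D5, E5 — each up a 2nd from the last.
Extending up a 2nd: F#5 → G#5 → A#5.
From A#5 the exact shape gives A#5 G#5 F#5 D#5 E5.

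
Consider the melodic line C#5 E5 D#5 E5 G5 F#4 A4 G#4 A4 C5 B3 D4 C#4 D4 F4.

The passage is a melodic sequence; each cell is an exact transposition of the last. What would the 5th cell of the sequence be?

A2 C3 B2 C3 Eb3

The 5-note cells begin on C#5, F#4, B3 — each down a 5th from the last.
Continuing the starts: E3 → A2.
So cell 5 is A2 C3 B2 C3 Eb3.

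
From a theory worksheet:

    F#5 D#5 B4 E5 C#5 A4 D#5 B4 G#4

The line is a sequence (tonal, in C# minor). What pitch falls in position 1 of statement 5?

B4

Grouping in 3s, the 1st note of each cell is F#5, E5, D#5.
Carrying that down a 2nd forward: C#5 → B4.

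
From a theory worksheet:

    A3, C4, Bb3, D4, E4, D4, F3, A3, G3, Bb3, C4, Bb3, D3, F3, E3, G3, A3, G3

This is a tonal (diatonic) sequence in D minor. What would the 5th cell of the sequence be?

G2 Bb2 A2 C3 D3 C3

The 6-note cells begin on A3, F3, D3 — each down a 3rd from the last.
Extending down a 3rd: Bb2 → G2.
So cell 5 is G2 Bb2 A2 C3 D3 C3.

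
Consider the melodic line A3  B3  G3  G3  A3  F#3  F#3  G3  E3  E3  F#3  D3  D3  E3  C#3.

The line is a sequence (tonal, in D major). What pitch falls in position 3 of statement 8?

G2

The unit is 3 notes. Position-3 pitches of the 5 shown cells: G3, F#3, E3, D3, C#3.
Each moves down a 2nd. Continuing: B2 → A2 → G2.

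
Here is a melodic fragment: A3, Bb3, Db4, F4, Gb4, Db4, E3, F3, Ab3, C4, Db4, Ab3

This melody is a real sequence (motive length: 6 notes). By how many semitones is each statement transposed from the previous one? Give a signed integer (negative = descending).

The 6-note cells begin on A3, E3 — each down a 4th from the last.
A3→E3 is 52 − 57 = -5 semitones.

-5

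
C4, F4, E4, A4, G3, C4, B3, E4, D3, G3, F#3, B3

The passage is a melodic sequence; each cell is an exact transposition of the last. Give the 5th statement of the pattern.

Taking 4-note groups, the heads are C4, G3, D3: the pattern moves down a 4th.
Carrying on: A2 → E2.
So cell 5 is E2 A2 G#2 C#3.

E2 A2 G#2 C#3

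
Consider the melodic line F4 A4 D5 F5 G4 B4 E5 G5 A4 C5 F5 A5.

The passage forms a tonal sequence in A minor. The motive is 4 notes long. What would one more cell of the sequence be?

B4 D5 G5 B5

With a 4-note motive the entries are F4, G4, A4, each up a 2nd from the previous.
Statement 4 starts on B4 and keeps the same diatonic contour: B4 D5 G5 B5.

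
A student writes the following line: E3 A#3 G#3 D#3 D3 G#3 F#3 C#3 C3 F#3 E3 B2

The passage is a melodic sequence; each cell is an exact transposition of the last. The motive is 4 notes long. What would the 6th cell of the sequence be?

The 4-note cells begin on E3, D3, C3 — each down a 2nd from the last.
Continuing the starts: Bb2 → Ab2 → Gb2.
From Gb2 the exact shape gives Gb2 C3 Bb2 F2.

Gb2 C3 Bb2 F2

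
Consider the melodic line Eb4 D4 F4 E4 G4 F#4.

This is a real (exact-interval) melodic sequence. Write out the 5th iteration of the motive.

Taking 2-note groups, the heads are Eb4, F4, G4: the pattern moves up a 2nd.
Carrying on: A4 → B4.
From B4 the exact shape gives B4 A#4.

B4 A#4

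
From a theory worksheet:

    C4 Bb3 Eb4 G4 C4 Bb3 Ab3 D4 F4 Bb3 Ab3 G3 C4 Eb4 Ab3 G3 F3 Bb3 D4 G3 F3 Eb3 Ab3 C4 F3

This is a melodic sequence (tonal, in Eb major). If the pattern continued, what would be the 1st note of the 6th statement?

With 5-note cells, note 1 of each statement runs C4, Bb3, Ab3, G3, F3.
From F3, down a 2nd gives Eb3.

Eb3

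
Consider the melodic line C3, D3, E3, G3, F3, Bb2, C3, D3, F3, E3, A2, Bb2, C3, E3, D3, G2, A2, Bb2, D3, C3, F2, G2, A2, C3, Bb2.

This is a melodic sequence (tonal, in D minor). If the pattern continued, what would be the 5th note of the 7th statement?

G2

The unit is 5 notes. Position-5 pitches of the 5 shown cells: F3, E3, D3, C3, Bb2.
Each moves down a 2nd. Continuing: A2 → G2.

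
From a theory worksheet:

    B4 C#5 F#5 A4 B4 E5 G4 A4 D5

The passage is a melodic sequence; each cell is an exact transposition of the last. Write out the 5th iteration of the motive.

The 3-note cells begin on B4, A4, G4 — each down a 2nd from the last.
Extending down a 2nd: F4 → Eb4.
Statement 5 starts on Eb4 and keeps the same exact contour: Eb4 F4 Bb4.

Eb4 F4 Bb4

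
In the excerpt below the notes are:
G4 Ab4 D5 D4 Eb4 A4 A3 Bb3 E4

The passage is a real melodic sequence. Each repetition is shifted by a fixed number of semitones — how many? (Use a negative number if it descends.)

-5

Taking 3-note groups, the heads are G4, D4, A3: the pattern moves down a 4th.
Counting half-steps from G4 to D4: -5.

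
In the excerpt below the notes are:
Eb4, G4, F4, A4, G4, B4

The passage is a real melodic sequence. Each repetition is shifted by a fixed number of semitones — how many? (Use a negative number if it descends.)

2

The 2-note cells begin on Eb4, F4, G4 — each up a 2nd from the last.
Counting half-steps from Eb4 to F4: 2.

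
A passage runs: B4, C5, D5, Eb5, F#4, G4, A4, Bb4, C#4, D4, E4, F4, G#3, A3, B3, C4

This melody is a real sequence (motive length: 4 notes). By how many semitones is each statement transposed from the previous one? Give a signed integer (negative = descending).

-5

With a 4-note motive the entries are B4, F#4, C#4, G#3, each down a 4th from the previous.
B4→F#4 is 66 − 71 = -5 semitones.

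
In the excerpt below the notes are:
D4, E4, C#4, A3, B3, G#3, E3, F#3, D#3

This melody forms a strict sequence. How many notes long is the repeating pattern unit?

3

9 notes total. Splitting into 3 groups of 3:
D4 E4 C#4 | A3 B3 G#3 | E3 F#3 D#3
Each cell is the previous one down a 4th — so the unit is 3 notes.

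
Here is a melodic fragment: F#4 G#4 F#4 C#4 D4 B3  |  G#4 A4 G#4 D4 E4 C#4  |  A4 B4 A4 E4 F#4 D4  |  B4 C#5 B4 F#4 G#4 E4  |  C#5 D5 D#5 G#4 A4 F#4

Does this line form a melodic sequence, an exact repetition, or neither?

Note 3 of cell 5 is D#5; if this were a sequence it would be C#5. No unit length gives a consistent transposition pattern.

neither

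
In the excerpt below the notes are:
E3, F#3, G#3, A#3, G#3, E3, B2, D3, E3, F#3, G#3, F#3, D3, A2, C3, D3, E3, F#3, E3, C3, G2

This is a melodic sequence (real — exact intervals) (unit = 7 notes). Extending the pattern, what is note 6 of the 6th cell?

Gb2

The unit is 7 notes. Position-6 pitches of the 3 shown cells: E3, D3, C3.
Carrying that down a 2nd forward: Bb2 → Ab2 → Gb2.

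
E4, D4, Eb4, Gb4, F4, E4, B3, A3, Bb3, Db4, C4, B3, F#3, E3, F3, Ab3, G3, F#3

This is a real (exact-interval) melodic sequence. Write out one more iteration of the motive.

Unit = 6 notes; the statements start on E4, B3, F#3, moving down a 4th each time.
Statement 4 starts on C#3 and keeps the same exact contour: C#3 B2 C3 Eb3 D3 C#3.

C#3 B2 C3 Eb3 D3 C#3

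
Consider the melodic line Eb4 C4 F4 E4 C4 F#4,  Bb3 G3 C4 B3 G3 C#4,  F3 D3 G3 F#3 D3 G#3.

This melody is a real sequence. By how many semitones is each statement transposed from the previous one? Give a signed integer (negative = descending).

The 6-note cells begin on Eb4, Bb3, F3 — each down a 4th from the last.
Counting half-steps from Eb4 to Bb3: -5.

-5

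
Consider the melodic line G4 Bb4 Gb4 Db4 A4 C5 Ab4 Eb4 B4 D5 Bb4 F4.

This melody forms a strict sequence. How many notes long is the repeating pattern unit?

4

There are 12 notes; a 4-note unit gives 3 cells:
G4 Bb4 Gb4 Db4 | A4 C5 Ab4 Eb4 | B4 D5 Bb4 F4
Each cell is the previous one up a 2nd — so the unit is 4 notes.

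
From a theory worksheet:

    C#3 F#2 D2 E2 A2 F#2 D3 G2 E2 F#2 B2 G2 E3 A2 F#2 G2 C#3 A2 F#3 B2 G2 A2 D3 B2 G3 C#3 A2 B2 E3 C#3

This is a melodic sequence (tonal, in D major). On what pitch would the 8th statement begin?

Taking 6-note groups, the heads are C#3, D3, E3, F#3, G3: the pattern moves up a 2nd.
Continuing: A3 → B3 → C#4. Statement 8 starts on C#4.

C#4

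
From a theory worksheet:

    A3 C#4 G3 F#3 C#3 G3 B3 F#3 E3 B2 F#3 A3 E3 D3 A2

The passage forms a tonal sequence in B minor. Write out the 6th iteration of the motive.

C#3 E3 B2 A2 E2

The 5-note cells begin on A3, G3, F#3 — each down a 2nd from the last.
Carrying on: E3 → D3 → C#3.
From C#3 the diatonic shape gives C#3 E3 B2 A2 E2.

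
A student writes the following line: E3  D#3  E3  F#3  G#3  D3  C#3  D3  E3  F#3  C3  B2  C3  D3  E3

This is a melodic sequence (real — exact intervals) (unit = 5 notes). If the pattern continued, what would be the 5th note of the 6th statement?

Bb2

The unit is 5 notes. Position-5 pitches of the 3 shown cells: G#3, F#3, E3.
Carrying that down a 2nd forward: D3 → C3 → Bb2.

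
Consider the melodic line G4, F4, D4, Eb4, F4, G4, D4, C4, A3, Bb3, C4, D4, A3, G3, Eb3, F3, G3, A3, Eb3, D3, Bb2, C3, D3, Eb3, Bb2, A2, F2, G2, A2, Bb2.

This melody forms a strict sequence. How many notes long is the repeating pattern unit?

Try groups of 6 (5 cells in 30 notes):
G4 F4 D4 Eb4 F4 G4 | D4 C4 A3 Bb3 C4 D4 | A3 G3 Eb3 F3 G3 A3 | Eb3 D3 Bb2 C3 D3 Eb3 | Bb2 A2 F2 G2 A2 Bb2
Every group is a transposition down a 4th of the one before; no shorter unit works.

6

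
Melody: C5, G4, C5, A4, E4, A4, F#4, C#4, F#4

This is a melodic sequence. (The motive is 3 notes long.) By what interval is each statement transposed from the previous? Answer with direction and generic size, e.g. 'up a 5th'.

Unit = 3 notes; the statements start on C5, A4, F#4, moving down a 3rd each time.
C5 to A4 is down a 3rd.

down a 3rd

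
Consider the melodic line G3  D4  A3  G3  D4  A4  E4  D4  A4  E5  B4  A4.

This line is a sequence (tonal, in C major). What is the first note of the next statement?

With a 4-note motive the entries are G3, D4, A4, each up a 5th from the previous.
One more step up a 5th gives E5.

E5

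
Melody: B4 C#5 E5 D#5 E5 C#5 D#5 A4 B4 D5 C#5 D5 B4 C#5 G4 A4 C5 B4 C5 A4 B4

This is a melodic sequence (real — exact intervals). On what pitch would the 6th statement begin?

Db4

Taking 7-note groups, the heads are B4, A4, G4: the pattern moves down a 2nd.
Extending the heads down a 2nd: F4 → Eb4 → Db4.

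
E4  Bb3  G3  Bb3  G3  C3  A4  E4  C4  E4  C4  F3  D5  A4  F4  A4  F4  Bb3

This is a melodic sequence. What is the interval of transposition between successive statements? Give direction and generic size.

up a 4th

Taking 6-note groups, the heads are E4, A4, D5: the pattern moves up a 4th.
E4 to A4 is up a 4th.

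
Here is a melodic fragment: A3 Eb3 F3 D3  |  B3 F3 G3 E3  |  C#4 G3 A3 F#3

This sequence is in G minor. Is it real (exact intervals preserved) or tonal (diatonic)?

real

Each cell has the same semitone pattern (-6, 2, -3) — intervals are preserved exactly.
And B3 lies outside G minor, so the sequence is real rather than tonal.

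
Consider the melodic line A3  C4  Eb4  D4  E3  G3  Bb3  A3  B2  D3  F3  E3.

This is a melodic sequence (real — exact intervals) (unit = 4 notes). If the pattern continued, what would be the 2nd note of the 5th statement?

Grouping in 4s, the 2nd note of each cell is C4, G3, D3.
Extending down a 4th: A2 → E2.

E2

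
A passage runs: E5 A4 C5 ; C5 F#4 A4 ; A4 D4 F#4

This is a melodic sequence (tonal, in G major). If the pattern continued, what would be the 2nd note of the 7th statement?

C3

Grouping in 3s, the 2nd note of each cell is A4, F#4, D4.
Extending down a 3rd: B3 → G3 → E3 → C3.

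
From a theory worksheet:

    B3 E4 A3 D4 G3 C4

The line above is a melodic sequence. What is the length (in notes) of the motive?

Try groups of 2 (3 cells in 6 notes):
B3 E4 | A3 D4 | G3 C4
That's a consistent down a 2nd shift per cell, and no other grouping gives one.

2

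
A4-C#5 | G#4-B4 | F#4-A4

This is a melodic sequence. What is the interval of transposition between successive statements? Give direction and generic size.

Taking 2-note groups, the heads are A4, G#4, F#4: the pattern moves down a 2nd.
A4 to G#4 is down a 2nd.

down a 2nd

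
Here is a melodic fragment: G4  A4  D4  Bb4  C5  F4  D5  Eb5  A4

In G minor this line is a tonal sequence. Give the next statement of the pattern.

With a 3-note motive the entries are G4, Bb4, D5, each up a 3rd from the previous.
So cell 4 is F5 G5 C5.

F5 G5 C5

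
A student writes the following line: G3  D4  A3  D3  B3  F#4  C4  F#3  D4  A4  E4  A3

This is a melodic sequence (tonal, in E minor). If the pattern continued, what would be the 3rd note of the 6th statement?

The unit is 4 notes. Position-3 pitches of the 3 shown cells: A3, C4, E4.
Each moves up a 3rd. Continuing: G4 → B4 → D5.

D5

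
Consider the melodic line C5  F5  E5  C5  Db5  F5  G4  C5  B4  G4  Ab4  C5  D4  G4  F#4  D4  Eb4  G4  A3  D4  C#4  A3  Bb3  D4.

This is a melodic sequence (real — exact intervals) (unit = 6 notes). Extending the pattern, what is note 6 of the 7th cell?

B2

With 6-note cells, note 6 of each statement runs F5, C5, G4, D4.
Carrying that down a 4th forward: A3 → E3 → B2.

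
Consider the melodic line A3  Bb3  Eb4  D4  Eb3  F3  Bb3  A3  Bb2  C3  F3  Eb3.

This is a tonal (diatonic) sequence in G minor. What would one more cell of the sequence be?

The 4-note cells begin on A3, Eb3, Bb2 — each down a 4th from the last.
So cell 4 is F2 G2 C3 Bb2.

F2 G2 C3 Bb2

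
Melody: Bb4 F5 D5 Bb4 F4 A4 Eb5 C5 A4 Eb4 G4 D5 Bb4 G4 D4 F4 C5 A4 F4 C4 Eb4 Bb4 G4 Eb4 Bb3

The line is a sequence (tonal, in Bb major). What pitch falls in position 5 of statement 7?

Grouping in 5s, the 5th note of each cell is F4, Eb4, D4, C4, Bb3.
Carrying that down a 2nd forward: A3 → G3.

G3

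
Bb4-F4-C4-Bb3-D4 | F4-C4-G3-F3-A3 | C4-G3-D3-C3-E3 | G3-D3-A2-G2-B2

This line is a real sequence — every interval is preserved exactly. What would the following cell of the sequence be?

D3 A2 E2 D2 F#2

Unit = 5 notes; the statements start on Bb4, F4, C4, G3, moving down a 4th each time.
Statement 5 starts on D3 and keeps the same exact contour: D3 A2 E2 D2 F#2.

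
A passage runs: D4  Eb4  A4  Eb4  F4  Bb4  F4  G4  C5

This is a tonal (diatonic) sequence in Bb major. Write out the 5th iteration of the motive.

Taking 3-note groups, the heads are D4, Eb4, F4: the pattern moves up a 2nd.
Carrying on: G4 → A4.
Statement 5 starts on A4 and keeps the same diatonic contour: A4 Bb4 Eb5.

A4 Bb4 Eb5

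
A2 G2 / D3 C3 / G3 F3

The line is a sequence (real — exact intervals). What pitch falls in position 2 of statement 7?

The unit is 2 notes. Position-2 pitches of the 3 shown cells: G2, C3, F3.
Carrying that up a 4th forward: Bb3 → Eb4 → Ab4 → Db5.

Db5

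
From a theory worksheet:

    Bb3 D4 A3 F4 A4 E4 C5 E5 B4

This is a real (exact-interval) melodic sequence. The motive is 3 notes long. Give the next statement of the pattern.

G5 B5 F#5

The 3-note cells begin on Bb3, F4, C5 — each up a 5th from the last.
So cell 4 is G5 B5 F#5.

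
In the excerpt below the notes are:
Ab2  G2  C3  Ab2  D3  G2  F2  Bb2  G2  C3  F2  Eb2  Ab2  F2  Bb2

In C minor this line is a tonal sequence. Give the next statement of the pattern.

Eb2 D2 G2 Eb2 Ab2

The 5-note cells begin on Ab2, G2, F2 — each down a 2nd from the last.
From Eb2 the diatonic shape gives Eb2 D2 G2 Eb2 Ab2.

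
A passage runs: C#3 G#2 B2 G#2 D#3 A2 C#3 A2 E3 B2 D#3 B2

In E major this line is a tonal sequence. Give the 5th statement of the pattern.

G#3 D#3 F#3 D#3

With a 4-note motive the entries are C#3, D#3, E3, each up a 2nd from the previous.
Carrying on: F#3 → G#3.
From G#3 the diatonic shape gives G#3 D#3 F#3 D#3.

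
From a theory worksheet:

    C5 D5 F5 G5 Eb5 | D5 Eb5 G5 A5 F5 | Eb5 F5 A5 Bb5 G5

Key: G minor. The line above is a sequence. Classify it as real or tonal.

tonal

Every note is diatonic to G minor.
Cell 1 has +2 semitones from note 1 to 2, but cell 2 has +1 — the interval quality changes while the contour stays the same, which is the hallmark of a tonal sequence.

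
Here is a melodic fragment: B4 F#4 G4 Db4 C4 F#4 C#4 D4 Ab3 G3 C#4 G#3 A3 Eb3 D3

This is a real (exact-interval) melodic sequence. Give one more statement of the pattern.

G#3 D#3 E3 Bb2 A2

Taking 5-note groups, the heads are B4, F#4, C#4: the pattern moves down a 4th.
So cell 4 is G#3 D#3 E3 Bb2 A2.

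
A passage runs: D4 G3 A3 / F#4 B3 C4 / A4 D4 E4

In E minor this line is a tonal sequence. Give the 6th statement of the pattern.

With a 3-note motive the entries are D4, F#4, A4, each up a 3rd from the previous.
Continuing the starts: C5 → E5 → G5.
So cell 6 is G5 C5 D5.

G5 C5 D5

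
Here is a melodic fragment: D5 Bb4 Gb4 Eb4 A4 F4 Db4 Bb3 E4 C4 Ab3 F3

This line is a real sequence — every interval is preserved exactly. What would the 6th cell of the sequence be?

C#3 A2 F2 D2

Unit = 4 notes; the statements start on D5, A4, E4, moving down a 4th each time.
Extending down a 4th: B3 → F#3 → C#3.
Statement 6 starts on C#3 and keeps the same exact contour: C#3 A2 F2 D2.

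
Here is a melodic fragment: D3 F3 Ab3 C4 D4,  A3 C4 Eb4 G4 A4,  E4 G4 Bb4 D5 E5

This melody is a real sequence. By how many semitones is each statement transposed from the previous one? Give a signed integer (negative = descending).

Unit = 5 notes; the statements start on D3, A3, E4, moving up a 5th each time.
Counting half-steps from D3 to A3: 7.

7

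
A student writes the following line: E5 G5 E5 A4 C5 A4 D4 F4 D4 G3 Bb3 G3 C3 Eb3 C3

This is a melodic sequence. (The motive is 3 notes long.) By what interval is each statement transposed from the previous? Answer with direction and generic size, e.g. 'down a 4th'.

down a 5th

Taking 3-note groups, the heads are E5, A4, D4, G3, C3: the pattern moves down a 5th.
From E5 to A4: down a 5th.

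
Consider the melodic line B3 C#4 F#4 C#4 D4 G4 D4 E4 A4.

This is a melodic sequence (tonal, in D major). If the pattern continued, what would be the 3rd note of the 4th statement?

The unit is 3 notes. Position-3 pitches of the 3 shown cells: F#4, G4, A4.
One more up a 2nd gives B4.

B4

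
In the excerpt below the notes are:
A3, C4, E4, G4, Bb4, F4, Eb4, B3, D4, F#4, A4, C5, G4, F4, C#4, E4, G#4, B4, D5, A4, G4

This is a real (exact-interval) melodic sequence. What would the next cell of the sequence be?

The 7-note cells begin on A3, B3, C#4 — each up a 2nd from the last.
From D#4 the exact shape gives D#4 F#4 A#4 C#5 E5 B4 A4.

D#4 F#4 A#4 C#5 E5 B4 A4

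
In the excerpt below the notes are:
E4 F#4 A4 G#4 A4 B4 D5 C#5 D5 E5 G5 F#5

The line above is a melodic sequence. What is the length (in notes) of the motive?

Try groups of 4 (3 cells in 12 notes):
E4 F#4 A4 G#4 | A4 B4 D5 C#5 | D5 E5 G5 F#5
Every group is a transposition up a 4th of the one before; no shorter unit works.

4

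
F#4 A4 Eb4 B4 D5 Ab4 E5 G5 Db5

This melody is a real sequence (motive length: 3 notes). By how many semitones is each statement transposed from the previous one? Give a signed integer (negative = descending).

Taking 3-note groups, the heads are F#4, B4, E5: the pattern moves up a 4th.
F#4 to B4 spans +5 semitones.

5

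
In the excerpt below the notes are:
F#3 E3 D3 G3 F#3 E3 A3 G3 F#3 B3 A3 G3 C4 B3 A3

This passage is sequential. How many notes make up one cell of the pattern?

3

Try groups of 3 (5 cells in 15 notes):
F#3 E3 D3 | G3 F#3 E3 | A3 G3 F#3 | B3 A3 G3 | C4 B3 A3
Each cell is the previous one up a 2nd — so the unit is 3 notes.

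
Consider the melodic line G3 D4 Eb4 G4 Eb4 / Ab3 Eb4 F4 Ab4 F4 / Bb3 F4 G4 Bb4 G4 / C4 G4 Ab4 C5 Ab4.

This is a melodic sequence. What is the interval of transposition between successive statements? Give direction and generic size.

Taking 5-note groups, the heads are G3, Ab3, Bb3, C4: the pattern moves up a 2nd.
G3 to Ab3 is up a 2nd.

up a 2nd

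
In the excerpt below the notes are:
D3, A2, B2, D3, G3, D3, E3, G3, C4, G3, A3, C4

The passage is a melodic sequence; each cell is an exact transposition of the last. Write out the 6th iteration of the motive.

Eb5 Bb4 C5 Eb5

The 4-note cells begin on D3, G3, C4 — each up a 4th from the last.
Extending up a 4th: F4 → Bb4 → Eb5.
So cell 6 is Eb5 Bb4 C5 Eb5.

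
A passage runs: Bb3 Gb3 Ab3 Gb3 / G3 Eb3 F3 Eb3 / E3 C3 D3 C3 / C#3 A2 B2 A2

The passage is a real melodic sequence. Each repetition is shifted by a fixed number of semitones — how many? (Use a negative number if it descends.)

-3

Taking 4-note groups, the heads are Bb3, G3, E3, C#3: the pattern moves down a 3rd.
Bb3→G3 is 55 − 58 = -3 semitones.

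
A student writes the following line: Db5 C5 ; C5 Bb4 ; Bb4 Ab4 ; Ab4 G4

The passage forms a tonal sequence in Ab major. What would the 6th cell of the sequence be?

F4 Eb4

Taking 2-note groups, the heads are Db5, C5, Bb4, Ab4: the pattern moves down a 2nd.
Continuing the starts: G4 → F4.
Statement 6 starts on F4 and keeps the same diatonic contour: F4 Eb4.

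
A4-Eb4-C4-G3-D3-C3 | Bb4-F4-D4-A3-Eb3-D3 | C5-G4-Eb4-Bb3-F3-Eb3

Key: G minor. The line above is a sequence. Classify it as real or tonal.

tonal

Every note is diatonic to G minor.
Cell 1 has -6 semitones from note 1 to 2, but cell 2 has -5 — the interval quality changes while the contour stays the same, which is the hallmark of a tonal sequence.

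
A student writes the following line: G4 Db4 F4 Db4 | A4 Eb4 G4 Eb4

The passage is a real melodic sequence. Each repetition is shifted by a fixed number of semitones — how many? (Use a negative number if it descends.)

2

With a 4-note motive the entries are G4, A4, each up a 2nd from the previous.
Counting half-steps from G4 to A4: 2.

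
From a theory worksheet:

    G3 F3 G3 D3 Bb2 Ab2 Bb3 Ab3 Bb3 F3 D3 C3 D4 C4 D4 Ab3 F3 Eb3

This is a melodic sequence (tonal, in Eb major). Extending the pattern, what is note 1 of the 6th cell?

Grouping in 6s, the 1st note of each cell is G3, Bb3, D4.
Each moves up a 3rd. Continuing: F4 → Ab4 → C5.

C5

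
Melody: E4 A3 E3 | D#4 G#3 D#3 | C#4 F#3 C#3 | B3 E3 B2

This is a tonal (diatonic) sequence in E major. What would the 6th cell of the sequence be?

The 3-note cells begin on E4, D#4, C#4, B3 — each down a 2nd from the last.
Extending down a 2nd: A3 → G#3.
Statement 6 starts on G#3 and keeps the same diatonic contour: G#3 C#3 G#2.

G#3 C#3 G#2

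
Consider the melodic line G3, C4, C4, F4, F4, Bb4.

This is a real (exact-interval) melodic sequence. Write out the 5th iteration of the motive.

Eb5 Ab5

The 2-note cells begin on G3, C4, F4 — each up a 4th from the last.
Extending up a 4th: Bb4 → Eb5.
So cell 5 is Eb5 Ab5.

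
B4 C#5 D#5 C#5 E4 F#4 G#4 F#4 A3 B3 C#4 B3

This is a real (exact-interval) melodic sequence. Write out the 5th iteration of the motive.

With a 4-note motive the entries are B4, E4, A3, each down a 5th from the previous.
Extending down a 5th: D3 → G2.
So cell 5 is G2 A2 B2 A2.

G2 A2 B2 A2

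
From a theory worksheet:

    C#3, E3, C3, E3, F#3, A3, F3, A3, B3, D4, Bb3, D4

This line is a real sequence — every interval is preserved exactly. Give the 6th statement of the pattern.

Unit = 4 notes; the statements start on C#3, F#3, B3, moving up a 4th each time.
Continuing the starts: E4 → A4 → D5.
From D5 the exact shape gives D5 F5 Db5 F5.

D5 F5 Db5 F5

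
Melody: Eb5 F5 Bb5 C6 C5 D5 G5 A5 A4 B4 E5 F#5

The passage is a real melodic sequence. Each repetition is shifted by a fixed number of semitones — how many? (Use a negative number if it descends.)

-3

Taking 4-note groups, the heads are Eb5, C5, A4: the pattern moves down a 3rd.
Eb5 to C5 spans -3 semitones.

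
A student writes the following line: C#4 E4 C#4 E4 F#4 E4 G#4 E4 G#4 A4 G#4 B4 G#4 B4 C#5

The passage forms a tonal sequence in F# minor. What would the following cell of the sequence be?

Taking 5-note groups, the heads are C#4, E4, G#4: the pattern moves up a 3rd.
Statement 4 starts on B4 and keeps the same diatonic contour: B4 D5 B4 D5 E5.

B4 D5 B4 D5 E5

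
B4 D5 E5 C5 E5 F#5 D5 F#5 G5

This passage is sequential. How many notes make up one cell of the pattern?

3

9 notes total. Splitting into 3 groups of 3:
B4 D5 E5 | C5 E5 F#5 | D5 F#5 G5
Every group is a transposition up a 2nd of the one before; no shorter unit works.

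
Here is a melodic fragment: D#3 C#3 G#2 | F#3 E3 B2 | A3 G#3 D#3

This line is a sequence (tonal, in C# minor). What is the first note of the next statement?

The 3-note cells begin on D#3, F#3, A3 — each up a 3rd from the last.
The next head, up a 3rd from A3, is C#4.

C#4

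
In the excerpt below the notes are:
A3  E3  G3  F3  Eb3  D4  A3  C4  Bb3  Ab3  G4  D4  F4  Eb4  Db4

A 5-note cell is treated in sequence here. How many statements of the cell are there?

3

15 notes in groups of 5 gives 15/5 = 3 statements.
Starts: A3, D4, G4 — each up a 4th.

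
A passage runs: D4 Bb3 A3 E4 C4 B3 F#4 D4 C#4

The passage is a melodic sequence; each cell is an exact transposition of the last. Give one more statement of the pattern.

Unit = 3 notes; the statements start on D4, E4, F#4, moving up a 2nd each time.
From G#4 the exact shape gives G#4 E4 D#4.

G#4 E4 D#4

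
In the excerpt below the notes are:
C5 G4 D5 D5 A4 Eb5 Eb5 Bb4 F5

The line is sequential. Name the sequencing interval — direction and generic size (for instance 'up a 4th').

Unit = 3 notes; the statements start on C5, D5, Eb5, moving up a 2nd each time.
C5 to D5 is up a 2nd.

up a 2nd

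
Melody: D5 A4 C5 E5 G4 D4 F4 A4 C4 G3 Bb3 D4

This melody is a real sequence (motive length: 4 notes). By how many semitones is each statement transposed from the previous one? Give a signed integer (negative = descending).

With a 4-note motive the entries are D5, G4, C4, each down a 5th from the previous.
D5→G4 is 67 − 74 = -7 semitones.

-7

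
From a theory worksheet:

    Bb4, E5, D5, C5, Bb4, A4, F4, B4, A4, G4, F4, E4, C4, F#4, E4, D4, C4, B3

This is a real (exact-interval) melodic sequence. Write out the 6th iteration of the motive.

Taking 6-note groups, the heads are Bb4, F4, C4: the pattern moves down a 4th.
Carrying on: G3 → D3 → A2.
From A2 the exact shape gives A2 D#3 C#3 B2 A2 G#2.

A2 D#3 C#3 B2 A2 G#2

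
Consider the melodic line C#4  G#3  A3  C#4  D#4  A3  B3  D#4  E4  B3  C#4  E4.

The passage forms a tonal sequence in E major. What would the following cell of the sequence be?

F#4 C#4 D#4 F#4

The 4-note cells begin on C#4, D#4, E4 — each up a 2nd from the last.
Statement 4 starts on F#4 and keeps the same diatonic contour: F#4 C#4 D#4 F#4.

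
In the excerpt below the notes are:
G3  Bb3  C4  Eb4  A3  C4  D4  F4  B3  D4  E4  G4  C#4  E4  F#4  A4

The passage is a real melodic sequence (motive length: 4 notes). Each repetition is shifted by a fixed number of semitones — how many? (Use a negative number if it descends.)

2

Unit = 4 notes; the statements start on G3, A3, B3, C#4, moving up a 2nd each time.
Counting half-steps from G3 to A3: 2.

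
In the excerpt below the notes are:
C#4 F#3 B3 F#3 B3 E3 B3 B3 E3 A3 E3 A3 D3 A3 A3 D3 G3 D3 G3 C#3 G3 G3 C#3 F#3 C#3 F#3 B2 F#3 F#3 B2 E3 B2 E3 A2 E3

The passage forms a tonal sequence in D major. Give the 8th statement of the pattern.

Taking 7-note groups, the heads are C#4, B3, A3, G3, F#3: the pattern moves down a 2nd.
Continuing the starts: E3 → D3 → C#3.
So cell 8 is C#3 F#2 B2 F#2 B2 E2 B2.

C#3 F#2 B2 F#2 B2 E2 B2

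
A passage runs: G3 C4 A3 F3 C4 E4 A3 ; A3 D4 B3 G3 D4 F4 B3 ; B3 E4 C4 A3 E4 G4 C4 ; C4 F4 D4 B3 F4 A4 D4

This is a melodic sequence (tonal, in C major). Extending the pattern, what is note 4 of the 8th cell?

Grouping in 7s, the 4th note of each cell is F3, G3, A3, B3.
Each moves up a 2nd. Continuing: C4 → D4 → E4 → F4.

F4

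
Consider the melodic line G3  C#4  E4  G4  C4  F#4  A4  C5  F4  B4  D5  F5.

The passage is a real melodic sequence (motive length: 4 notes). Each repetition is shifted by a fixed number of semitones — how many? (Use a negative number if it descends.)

The 4-note cells begin on G3, C4, F4 — each up a 4th from the last.
G3→C4 is 60 − 55 = 5 semitones.

5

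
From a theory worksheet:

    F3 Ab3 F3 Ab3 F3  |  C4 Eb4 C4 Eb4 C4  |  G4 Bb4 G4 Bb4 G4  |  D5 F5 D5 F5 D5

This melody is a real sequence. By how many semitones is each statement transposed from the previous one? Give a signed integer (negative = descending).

7

Unit = 5 notes; the statements start on F3, C4, G4, D5, moving up a 5th each time.
F3→C4 is 60 − 53 = 7 semitones.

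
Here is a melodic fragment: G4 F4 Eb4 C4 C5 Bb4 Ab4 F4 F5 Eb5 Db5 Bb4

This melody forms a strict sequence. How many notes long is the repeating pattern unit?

4

Try groups of 4 (3 cells in 12 notes):
G4 F4 Eb4 C4 | C5 Bb4 Ab4 F4 | F5 Eb5 Db5 Bb4
That's a consistent up a 4th shift per cell, and no other grouping gives one.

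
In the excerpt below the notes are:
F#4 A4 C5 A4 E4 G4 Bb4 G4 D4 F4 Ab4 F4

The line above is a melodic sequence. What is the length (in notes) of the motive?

There are 12 notes; a 4-note unit gives 3 cells:
F#4 A4 C5 A4 | E4 G4 Bb4 G4 | D4 F4 Ab4 F4
Each cell is the previous one down a 2nd — so the unit is 4 notes.

4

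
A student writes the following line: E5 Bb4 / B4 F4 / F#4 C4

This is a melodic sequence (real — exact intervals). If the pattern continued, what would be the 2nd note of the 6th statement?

A2

The unit is 2 notes. Position-2 pitches of the 3 shown cells: Bb4, F4, C4.
Carrying that down a 4th forward: G3 → D3 → A2.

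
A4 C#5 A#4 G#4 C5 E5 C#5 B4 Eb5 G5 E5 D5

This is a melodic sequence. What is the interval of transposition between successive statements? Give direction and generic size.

Unit = 4 notes; the statements start on A4, C5, Eb5, moving up a 3rd each time.
A4 to C5 is up a 3rd.

up a 3rd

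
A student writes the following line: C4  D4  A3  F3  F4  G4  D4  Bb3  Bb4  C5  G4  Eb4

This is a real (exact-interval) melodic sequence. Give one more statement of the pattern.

Eb5 F5 C5 Ab4

With a 4-note motive the entries are C4, F4, Bb4, each up a 4th from the previous.
So cell 4 is Eb5 F5 C5 Ab4.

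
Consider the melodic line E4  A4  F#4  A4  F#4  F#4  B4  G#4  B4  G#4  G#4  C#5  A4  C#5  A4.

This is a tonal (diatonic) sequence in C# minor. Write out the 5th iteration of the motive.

Taking 5-note groups, the heads are E4, F#4, G#4: the pattern moves up a 2nd.
Carrying on: A4 → B4.
From B4 the diatonic shape gives B4 E5 C#5 E5 C#5.

B4 E5 C#5 E5 C#5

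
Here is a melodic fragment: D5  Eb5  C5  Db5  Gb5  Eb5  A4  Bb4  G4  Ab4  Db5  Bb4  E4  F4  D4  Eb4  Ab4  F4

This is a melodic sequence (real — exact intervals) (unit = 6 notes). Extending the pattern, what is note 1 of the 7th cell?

With 6-note cells, note 1 of each statement runs D5, A4, E4.
Extending down a 4th: B3 → F#3 → C#3 → G#2.

G#2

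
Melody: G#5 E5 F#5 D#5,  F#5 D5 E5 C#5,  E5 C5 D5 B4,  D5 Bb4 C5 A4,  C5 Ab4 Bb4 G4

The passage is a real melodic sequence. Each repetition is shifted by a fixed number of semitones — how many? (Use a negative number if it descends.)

-2

Unit = 4 notes; the statements start on G#5, F#5, E5, D5, C5, moving down a 2nd each time.
G#5 to F#5 spans -2 semitones.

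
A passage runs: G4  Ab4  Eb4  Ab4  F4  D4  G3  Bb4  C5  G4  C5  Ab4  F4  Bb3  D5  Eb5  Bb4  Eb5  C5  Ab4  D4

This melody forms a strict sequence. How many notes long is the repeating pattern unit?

Try groups of 7 (3 cells in 21 notes):
G4 Ab4 Eb4 Ab4 F4 D4 G3 | Bb4 C5 G4 C5 Ab4 F4 Bb3 | D5 Eb5 Bb4 Eb5 C5 Ab4 D4
Each cell is the previous one up a 3rd — so the unit is 7 notes.

7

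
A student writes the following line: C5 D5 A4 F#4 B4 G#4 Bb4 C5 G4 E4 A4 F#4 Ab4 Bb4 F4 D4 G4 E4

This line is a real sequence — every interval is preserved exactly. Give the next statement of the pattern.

The 6-note cells begin on C5, Bb4, Ab4 — each down a 2nd from the last.
So cell 4 is Gb4 Ab4 Eb4 C4 F4 D4.

Gb4 Ab4 Eb4 C4 F4 D4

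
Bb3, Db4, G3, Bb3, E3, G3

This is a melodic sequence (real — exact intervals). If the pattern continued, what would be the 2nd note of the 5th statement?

With 2-note cells, note 2 of each statement runs Db4, Bb3, G3.
Extending down a 3rd: E3 → C#3.

C#3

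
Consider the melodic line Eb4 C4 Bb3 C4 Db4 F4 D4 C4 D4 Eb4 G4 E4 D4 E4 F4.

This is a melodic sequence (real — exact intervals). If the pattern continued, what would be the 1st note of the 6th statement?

Grouping in 5s, the 1st note of each cell is Eb4, F4, G4.
Each moves up a 2nd. Continuing: A4 → B4 → C#5.

C#5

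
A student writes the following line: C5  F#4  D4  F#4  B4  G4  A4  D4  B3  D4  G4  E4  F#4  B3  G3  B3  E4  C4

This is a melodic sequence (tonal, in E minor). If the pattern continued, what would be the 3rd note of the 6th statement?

A2

Grouping in 6s, the 3rd note of each cell is D4, B3, G3.
Carrying that down a 3rd forward: E3 → C3 → A2.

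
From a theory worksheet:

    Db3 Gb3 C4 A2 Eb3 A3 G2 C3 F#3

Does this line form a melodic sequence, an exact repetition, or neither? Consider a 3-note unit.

Note 1 of cell 2 is A2; if this were a sequence it would be Bb2. No unit length gives a consistent transposition pattern.

neither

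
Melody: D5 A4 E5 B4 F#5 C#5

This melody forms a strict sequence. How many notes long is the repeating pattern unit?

2

Try groups of 2 (3 cells in 6 notes):
D5 A4 | E5 B4 | F#5 C#5
Each cell is the previous one up a 2nd — so the unit is 2 notes.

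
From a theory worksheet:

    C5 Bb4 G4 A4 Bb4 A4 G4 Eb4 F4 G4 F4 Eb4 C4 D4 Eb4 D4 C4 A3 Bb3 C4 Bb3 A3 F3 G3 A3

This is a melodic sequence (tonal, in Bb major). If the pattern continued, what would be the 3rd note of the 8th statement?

G2

Grouping in 5s, the 3rd note of each cell is G4, Eb4, C4, A3, F3.
Each moves down a 3rd. Continuing: D3 → Bb2 → G2.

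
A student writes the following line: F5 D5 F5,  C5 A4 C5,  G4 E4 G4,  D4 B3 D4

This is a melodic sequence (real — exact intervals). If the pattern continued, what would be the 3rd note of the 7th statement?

With 3-note cells, note 3 of each statement runs F5, C5, G4, D4.
Carrying that down a 4th forward: A3 → E3 → B2.

B2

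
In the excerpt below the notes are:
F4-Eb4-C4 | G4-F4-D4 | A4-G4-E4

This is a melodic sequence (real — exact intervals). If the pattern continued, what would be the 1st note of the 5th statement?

C#5

With 3-note cells, note 1 of each statement runs F4, G4, A4.
Extending up a 2nd: B4 → C#5.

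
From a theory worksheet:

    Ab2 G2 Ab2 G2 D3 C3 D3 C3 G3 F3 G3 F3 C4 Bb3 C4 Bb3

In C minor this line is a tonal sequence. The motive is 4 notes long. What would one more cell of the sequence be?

Taking 4-note groups, the heads are Ab2, D3, G3, C4: the pattern moves up a 4th.
Statement 5 starts on F4 and keeps the same diatonic contour: F4 Eb4 F4 Eb4.

F4 Eb4 F4 Eb4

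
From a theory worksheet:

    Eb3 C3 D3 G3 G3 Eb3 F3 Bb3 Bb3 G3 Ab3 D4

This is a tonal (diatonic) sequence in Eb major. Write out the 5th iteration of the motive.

F4 D4 Eb4 Ab4

The 4-note cells begin on Eb3, G3, Bb3 — each up a 3rd from the last.
Carrying on: D4 → F4.
So cell 5 is F4 D4 Eb4 Ab4.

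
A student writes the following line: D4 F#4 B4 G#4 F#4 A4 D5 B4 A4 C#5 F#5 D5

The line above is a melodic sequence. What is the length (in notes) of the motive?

There are 12 notes; a 4-note unit gives 3 cells:
D4 F#4 B4 G#4 | F#4 A4 D5 B4 | A4 C#5 F#5 D5
Each cell is the previous one up a 3rd — so the unit is 4 notes.

4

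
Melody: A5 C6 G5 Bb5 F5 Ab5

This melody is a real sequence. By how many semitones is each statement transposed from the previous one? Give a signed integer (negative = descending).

-2

The 2-note cells begin on A5, G5, F5 — each down a 2nd from the last.
A5→G5 is 79 − 81 = -2 semitones.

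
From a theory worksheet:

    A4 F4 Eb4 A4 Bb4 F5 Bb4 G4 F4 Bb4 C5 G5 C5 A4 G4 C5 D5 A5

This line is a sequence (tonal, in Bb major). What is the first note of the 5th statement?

Eb5

Taking 6-note groups, the heads are A4, Bb4, C5: the pattern moves up a 2nd.
Extending the heads up a 2nd: D5 → Eb5.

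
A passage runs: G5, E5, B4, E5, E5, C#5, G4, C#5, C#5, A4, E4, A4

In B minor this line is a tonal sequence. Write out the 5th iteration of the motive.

With a 4-note motive the entries are G5, E5, C#5, each down a 3rd from the previous.
Continuing the starts: A4 → F#4.
So cell 5 is F#4 D4 A3 D4.

F#4 D4 A3 D4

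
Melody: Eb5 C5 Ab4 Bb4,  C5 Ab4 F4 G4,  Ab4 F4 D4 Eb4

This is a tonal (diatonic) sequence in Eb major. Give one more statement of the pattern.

F4 D4 Bb3 C4

The 4-note cells begin on Eb5, C5, Ab4 — each down a 3rd from the last.
From F4 the diatonic shape gives F4 D4 Bb3 C4.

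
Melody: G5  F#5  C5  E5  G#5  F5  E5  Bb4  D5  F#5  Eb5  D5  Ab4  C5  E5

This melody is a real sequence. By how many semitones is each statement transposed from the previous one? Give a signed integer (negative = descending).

The 5-note cells begin on G5, F5, Eb5 — each down a 2nd from the last.
G5→F5 is 77 − 79 = -2 semitones.

-2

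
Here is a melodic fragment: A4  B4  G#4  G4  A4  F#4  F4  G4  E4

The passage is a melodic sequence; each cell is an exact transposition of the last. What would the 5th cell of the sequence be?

Db4 Eb4 C4

The 3-note cells begin on A4, G4, F4 — each down a 2nd from the last.
Extending down a 2nd: Eb4 → Db4.
From Db4 the exact shape gives Db4 Eb4 C4.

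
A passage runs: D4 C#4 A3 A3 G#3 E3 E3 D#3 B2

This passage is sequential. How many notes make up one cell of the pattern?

3

There are 9 notes; a 3-note unit gives 3 cells:
D4 C#4 A3 | A3 G#3 E3 | E3 D#3 B2
That's a consistent down a 4th shift per cell, and no other grouping gives one.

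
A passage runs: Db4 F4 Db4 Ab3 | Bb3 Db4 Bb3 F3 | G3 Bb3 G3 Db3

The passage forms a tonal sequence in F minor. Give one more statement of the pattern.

Eb3 G3 Eb3 Bb2

The 4-note cells begin on Db4, Bb3, G3 — each down a 3rd from the last.
So cell 4 is Eb3 G3 Eb3 Bb2.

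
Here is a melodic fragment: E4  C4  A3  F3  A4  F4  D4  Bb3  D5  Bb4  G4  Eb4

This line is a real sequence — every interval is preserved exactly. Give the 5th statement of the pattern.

With a 4-note motive the entries are E4, A4, D5, each up a 4th from the previous.
Continuing the starts: G5 → C6.
From C6 the exact shape gives C6 Ab5 F5 Db5.

C6 Ab5 F5 Db5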